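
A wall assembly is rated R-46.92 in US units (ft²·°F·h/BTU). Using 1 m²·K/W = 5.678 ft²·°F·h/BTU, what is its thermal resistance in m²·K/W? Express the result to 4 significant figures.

8.263 m²·K/W

R_SI = 46.92/5.678 = 8.2635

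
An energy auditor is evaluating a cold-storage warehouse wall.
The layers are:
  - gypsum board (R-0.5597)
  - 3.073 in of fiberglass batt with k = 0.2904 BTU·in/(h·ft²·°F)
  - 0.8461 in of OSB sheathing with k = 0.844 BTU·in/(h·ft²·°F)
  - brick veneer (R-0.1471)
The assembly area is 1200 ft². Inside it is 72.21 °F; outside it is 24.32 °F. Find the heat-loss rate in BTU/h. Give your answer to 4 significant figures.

4676 BTU/h

3.073/0.2904 = 10.582
0.8461/0.844 = 1.0025
R_total = 0.5597 + 10.582 + 1.0025 + 0.1471 = 12.291 ft²·°F·h/BTU
Q = A·ΔT/R = 1200 × (72.21 − 24.32) / 12.291 = 4675.5 BTU/h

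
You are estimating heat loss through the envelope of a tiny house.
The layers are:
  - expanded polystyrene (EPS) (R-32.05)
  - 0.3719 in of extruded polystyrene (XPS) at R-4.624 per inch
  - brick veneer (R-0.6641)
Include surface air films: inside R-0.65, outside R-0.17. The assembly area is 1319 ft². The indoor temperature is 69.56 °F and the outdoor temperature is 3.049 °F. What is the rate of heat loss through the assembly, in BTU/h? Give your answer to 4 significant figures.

2488 BTU/h

0.3719 × 4.624 = 1.7197
R_total = 0.65 + 32.05 + 1.7197 + 0.6641 + 0.17 = 35.254 ft²·°F·h/BTU
Q = A·ΔT/R = 1319 × (69.56 − 3.049) / 35.254 = 2488.5 BTU/h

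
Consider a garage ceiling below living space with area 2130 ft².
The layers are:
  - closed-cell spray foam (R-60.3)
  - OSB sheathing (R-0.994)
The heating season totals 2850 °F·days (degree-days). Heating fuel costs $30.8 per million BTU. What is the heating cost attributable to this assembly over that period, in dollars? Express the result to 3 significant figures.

R_total = 60.3 + 0.994 = 61.29 ft²·°F·h/BTU
E = A × HDD × 24 / R = 2130 × 2850 × 24 / 61.29 = 2377000 BTU
Cost = 2377000/10⁶ × 30.8 = $73.21

73.2 dollars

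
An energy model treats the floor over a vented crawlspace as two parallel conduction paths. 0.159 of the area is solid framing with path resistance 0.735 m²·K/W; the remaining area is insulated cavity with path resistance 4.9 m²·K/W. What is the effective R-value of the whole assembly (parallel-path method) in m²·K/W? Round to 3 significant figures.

2.58 m²·K/W

U_eff = 0.841/4.9 + 0.159/0.735 = 0.1716 + 0.2163 = 0.388
R_eff = 1/U_eff = 2.578 m²·K/W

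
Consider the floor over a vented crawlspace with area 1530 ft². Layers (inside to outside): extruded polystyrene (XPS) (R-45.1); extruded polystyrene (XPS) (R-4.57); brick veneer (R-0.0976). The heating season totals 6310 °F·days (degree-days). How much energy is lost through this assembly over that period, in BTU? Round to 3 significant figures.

R_total = 45.1 + 4.57 + 0.0976 = 49.77 ft²·°F·h/BTU
E = A × HDD × 24 / R = 1530 × 6310 × 24 / 49.77 = 4656000 BTU

4660000 BTU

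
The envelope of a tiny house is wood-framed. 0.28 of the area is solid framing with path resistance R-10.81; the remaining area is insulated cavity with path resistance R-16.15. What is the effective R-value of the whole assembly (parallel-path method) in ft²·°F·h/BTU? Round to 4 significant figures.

U_eff = 0.72/16.15 + 0.28/10.81 = 0.044582 + 0.025902 = 0.070484
R_eff = 1/U_eff = 14.188 ft²·°F·h/BTU

14.19 ft²·°F·h/BTU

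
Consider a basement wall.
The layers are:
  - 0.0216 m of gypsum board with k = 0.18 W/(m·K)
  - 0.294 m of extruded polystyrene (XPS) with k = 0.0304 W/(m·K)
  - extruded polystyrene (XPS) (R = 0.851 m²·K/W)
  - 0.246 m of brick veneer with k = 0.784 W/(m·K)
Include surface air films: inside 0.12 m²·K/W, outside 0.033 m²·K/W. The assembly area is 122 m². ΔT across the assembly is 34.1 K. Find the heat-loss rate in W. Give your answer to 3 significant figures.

0.0216/0.18 = 0.12
0.294/0.0304 = 9.671
0.246/0.784 = 0.3138
R_total = 0.12 + 0.12 + 9.671 + 0.851 + 0.3138 + 0.033 = 11.11 m²·K/W
Q = A·ΔT/R = 122 × 34.1 / 11.11 = 374.5 W

374 W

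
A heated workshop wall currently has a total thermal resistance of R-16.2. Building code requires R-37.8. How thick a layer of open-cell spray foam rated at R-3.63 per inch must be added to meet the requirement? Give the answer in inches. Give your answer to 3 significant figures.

5.95 in

ΔR = 37.8 − 16.2 = 21.6 ft²·°F·h/BTU
L = ΔR / (R/in) = 21.6/3.63 = 5.95 in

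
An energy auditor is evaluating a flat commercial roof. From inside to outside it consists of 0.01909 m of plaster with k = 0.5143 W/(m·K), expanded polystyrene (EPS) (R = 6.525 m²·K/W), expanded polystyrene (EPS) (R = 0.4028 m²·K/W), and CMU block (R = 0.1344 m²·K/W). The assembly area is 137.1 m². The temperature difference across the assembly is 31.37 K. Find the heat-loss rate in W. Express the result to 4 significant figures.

605.8 W

0.01909/0.5143 = 0.037118
R_total = 0.037118 + 6.525 + 0.4028 + 0.1344 = 7.0993 m²·K/W
Q = A·ΔT/R = 137.1 × 31.37 / 7.0993 = 605.81 W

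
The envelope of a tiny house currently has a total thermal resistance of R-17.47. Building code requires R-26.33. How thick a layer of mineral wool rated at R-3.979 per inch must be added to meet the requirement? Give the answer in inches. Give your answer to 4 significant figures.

2.227 in

ΔR = 26.33 − 17.47 = 8.86 ft²·°F·h/BTU
L = ΔR / (R/in) = 8.86/3.979 = 2.2267 in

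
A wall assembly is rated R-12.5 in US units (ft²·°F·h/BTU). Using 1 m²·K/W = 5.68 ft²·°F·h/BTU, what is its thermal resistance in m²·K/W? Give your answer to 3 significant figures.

2.20 m²·K/W

R_SI = 12.5/5.68 = 2.201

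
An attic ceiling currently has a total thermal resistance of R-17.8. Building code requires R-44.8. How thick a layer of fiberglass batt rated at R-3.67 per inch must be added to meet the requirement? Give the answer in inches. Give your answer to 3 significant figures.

ΔR = 44.8 − 17.8 = 27 ft²·°F·h/BTU
L = ΔR / (R/in) = 27/3.67 = 7.357 in

7.36 in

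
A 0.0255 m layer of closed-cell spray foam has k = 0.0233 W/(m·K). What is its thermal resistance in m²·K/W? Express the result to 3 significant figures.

R = L/k = 0.0255/0.0233 = 1.094 m²·K/W

1.09 m²·K/W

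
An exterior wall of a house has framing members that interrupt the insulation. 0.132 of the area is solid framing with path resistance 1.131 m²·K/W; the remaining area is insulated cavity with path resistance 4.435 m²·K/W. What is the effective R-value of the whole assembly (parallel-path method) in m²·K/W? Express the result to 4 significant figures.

3.201 m²·K/W

U_eff = 0.868/4.435 + 0.132/1.131 = 0.19572 + 0.11671 = 0.31243
R_eff = 1/U_eff = 3.2008 m²·K/W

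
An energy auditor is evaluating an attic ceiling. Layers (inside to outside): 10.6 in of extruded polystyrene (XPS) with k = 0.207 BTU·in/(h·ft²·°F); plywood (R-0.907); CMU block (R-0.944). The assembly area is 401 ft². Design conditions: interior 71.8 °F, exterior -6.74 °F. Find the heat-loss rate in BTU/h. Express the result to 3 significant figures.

594 BTU/h

10.6/0.207 = 51.21
R_total = 51.21 + 0.907 + 0.944 = 53.06 ft²·°F·h/BTU
Q = A·ΔT/R = 401 × (71.8 − (-6.74)) / 53.06 = 593.6 BTU/h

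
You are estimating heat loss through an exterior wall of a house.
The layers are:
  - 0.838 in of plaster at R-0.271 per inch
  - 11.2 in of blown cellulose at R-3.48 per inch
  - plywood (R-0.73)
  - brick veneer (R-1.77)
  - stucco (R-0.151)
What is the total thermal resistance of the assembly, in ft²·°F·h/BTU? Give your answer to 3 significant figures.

41.9 ft²·°F·h/BTU

0.838 × 0.271 = 0.2271
11.2 × 3.48 = 38.98
R_total = 0.2271 + 38.98 + 0.73 + 1.77 + 0.151 = 41.85 ft²·°F·h/BTU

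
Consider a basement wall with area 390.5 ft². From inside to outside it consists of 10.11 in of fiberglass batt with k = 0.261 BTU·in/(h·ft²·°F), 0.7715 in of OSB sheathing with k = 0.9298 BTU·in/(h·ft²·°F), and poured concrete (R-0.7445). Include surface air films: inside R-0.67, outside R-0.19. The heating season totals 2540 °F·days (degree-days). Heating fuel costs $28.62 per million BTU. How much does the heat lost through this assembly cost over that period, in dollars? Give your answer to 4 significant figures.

10.11/0.261 = 38.736
0.7715/0.9298 = 0.82975
R_total = 0.67 + 38.736 + 0.82975 + 0.7445 + 0.19 = 41.17 ft²·°F·h/BTU
E = A × HDD × 24 / R = 390.5 × 2540 × 24 / 41.17 = 578210 BTU
Cost = 578210/10⁶ × 28.62 = $16.548

16.55 dollars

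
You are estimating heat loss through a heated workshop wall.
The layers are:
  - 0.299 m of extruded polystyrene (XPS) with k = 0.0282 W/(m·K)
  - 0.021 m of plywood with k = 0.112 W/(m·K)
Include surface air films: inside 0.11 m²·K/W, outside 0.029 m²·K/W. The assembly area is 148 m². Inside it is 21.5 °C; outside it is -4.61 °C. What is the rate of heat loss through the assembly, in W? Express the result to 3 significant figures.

0.299/0.0282 = 10.6
0.021/0.112 = 0.1875
R_total = 0.11 + 10.6 + 0.1875 + 0.029 = 10.93 m²·K/W
Q = A·ΔT/R = 148 × (21.5 − (-4.61)) / 10.93 = 353.6 W

354 W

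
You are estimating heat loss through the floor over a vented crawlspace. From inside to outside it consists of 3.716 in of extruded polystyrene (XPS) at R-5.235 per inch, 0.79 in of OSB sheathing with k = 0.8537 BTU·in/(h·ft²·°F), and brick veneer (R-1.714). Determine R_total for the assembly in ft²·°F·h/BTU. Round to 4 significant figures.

22.09 ft²·°F·h/BTU

3.716 × 5.235 = 19.453
0.79/0.8537 = 0.92538
R_total = 19.453 + 0.92538 + 1.714 = 22.093 ft²·°F·h/BTU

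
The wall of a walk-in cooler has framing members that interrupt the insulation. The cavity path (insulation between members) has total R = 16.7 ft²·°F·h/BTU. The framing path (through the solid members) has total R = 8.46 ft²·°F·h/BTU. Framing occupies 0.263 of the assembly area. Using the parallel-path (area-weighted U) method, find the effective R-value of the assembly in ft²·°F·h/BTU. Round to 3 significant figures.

13.3 ft²·°F·h/BTU

U_eff = 0.737/16.7 + 0.263/8.46 = 0.04413 + 0.03109 = 0.07522
R_eff = 1/U_eff = 13.29 ft²·°F·h/BTU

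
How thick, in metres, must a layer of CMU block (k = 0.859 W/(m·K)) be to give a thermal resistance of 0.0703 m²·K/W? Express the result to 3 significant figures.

0.0604 m

L = R·k = 0.0703 × 0.859 = 0.06039 m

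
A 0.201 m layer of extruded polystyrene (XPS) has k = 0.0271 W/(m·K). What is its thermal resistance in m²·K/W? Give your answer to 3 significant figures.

7.42 m²·K/W

R = L/k = 0.201/0.0271 = 7.417 m²·K/W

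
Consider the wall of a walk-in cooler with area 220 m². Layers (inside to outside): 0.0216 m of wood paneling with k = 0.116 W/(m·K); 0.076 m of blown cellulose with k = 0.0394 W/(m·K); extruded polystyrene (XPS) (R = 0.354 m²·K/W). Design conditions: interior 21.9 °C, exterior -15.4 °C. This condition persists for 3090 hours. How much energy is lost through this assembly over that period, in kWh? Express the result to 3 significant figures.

0.0216/0.116 = 0.1862
0.076/0.0394 = 1.929
R_total = 0.1862 + 1.929 + 0.354 = 2.469 m²·K/W
Q = 220 × (21.9 − (-15.4)) / 2.469 = 3323 W
E = 3323 W × 3090 h / 1000 = 10270 kWh

10300 kWh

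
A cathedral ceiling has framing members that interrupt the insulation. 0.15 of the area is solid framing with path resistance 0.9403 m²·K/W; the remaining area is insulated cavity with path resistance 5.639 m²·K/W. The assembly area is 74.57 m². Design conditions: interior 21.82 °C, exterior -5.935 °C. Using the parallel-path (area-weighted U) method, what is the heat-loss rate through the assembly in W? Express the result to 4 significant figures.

642.1 W

U_eff = 0.85/5.639 + 0.15/0.9403 = 0.15074 + 0.15952 = 0.31026
R_eff = 1/U_eff = 3.2231 m²·K/W
Q = 74.57 × (21.82 − (-5.935)) / 3.2231 = 642.14 W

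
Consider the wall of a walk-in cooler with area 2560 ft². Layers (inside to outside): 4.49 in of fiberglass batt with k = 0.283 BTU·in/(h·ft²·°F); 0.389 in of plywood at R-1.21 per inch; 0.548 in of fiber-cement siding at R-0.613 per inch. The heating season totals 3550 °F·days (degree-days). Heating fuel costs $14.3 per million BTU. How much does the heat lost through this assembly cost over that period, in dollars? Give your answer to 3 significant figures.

187 dollars

4.49/0.283 = 15.87
0.389 × 1.21 = 0.4707
0.548 × 0.613 = 0.3359
R_total = 15.87 + 0.4707 + 0.3359 = 16.67 ft²·°F·h/BTU
E = A × HDD × 24 / R = 2560 × 3550 × 24 / 16.67 = 13080000 BTU
Cost = 13080000/10⁶ × 14.3 = $187.1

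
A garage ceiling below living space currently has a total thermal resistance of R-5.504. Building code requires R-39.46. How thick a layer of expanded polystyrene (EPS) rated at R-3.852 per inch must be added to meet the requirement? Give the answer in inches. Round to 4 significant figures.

8.815 in

ΔR = 39.46 − 5.504 = 33.956 ft²·°F·h/BTU
L = ΔR / (R/in) = 33.956/3.852 = 8.8152 in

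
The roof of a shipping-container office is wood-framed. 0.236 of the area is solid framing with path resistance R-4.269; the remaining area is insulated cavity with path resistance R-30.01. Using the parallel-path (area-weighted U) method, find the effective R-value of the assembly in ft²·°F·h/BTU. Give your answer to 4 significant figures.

12.39 ft²·°F·h/BTU

U_eff = 0.764/30.01 + 0.236/4.269 = 0.025458 + 0.055282 = 0.08074
R_eff = 1/U_eff = 12.385 ft²·°F·h/BTU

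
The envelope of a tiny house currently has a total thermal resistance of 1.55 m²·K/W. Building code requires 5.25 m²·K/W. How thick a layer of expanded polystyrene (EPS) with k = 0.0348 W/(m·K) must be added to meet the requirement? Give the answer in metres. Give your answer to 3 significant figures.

ΔR = 5.25 − 1.55 = 3.7 m²·K/W
L = ΔR × k = 3.7 × 0.0348 = 0.1288 m

0.129 m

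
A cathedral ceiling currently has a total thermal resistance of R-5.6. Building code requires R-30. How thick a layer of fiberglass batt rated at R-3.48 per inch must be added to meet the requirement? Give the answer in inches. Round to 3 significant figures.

7.01 in

ΔR = 30 − 5.6 = 24.4 ft²·°F·h/BTU
L = ΔR / (R/in) = 24.4/3.48 = 7.011 in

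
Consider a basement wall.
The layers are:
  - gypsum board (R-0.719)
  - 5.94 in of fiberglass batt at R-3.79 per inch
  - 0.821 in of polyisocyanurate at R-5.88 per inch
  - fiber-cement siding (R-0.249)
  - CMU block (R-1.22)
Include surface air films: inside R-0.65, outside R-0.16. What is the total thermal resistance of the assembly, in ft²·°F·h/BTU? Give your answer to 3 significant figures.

30.3 ft²·°F·h/BTU

5.94 × 3.79 = 22.51
0.821 × 5.88 = 4.827
R_total = 0.65 + 0.719 + 22.51 + 4.827 + 0.249 + 1.22 + 0.16 = 30.34 ft²·°F·h/BTU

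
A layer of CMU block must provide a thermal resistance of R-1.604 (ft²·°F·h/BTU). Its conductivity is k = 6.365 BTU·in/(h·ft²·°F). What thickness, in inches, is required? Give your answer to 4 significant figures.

L = R × k = 1.604 × 6.365 = 10.209 in

10.21 in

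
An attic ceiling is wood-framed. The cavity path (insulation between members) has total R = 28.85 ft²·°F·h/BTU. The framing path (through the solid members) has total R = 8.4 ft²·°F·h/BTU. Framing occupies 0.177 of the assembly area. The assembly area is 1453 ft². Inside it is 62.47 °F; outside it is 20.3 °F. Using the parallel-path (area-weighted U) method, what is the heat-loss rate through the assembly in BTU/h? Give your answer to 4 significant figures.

U_eff = 0.823/28.85 + 0.177/8.4 = 0.028527 + 0.021071 = 0.049598
R_eff = 1/U_eff = 20.162 ft²·°F·h/BTU
Q = 1453 × (62.47 − 20.3) / 20.162 = 3039 BTU/h

3039 BTU/h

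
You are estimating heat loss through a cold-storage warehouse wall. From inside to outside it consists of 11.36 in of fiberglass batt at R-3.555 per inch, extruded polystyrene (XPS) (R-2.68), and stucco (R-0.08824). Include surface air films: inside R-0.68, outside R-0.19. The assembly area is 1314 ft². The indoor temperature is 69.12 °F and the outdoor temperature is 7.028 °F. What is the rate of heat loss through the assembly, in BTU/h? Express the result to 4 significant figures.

11.36 × 3.555 = 40.385
R_total = 0.68 + 40.385 + 2.68 + 0.08824 + 0.19 = 44.023 ft²·°F·h/BTU
Q = A·ΔT/R = 1314 × (69.12 − 7.028) / 44.023 = 1853.3 BTU/h

1853 BTU/h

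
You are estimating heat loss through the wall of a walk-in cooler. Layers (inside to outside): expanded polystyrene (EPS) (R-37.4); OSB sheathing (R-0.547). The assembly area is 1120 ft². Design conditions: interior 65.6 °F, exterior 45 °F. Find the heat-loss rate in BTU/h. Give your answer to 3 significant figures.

608 BTU/h

R_total = 37.4 + 0.547 = 37.95 ft²·°F·h/BTU
Q = A·ΔT/R = 1120 × (65.6 − 45) / 37.95 = 608 BTU/h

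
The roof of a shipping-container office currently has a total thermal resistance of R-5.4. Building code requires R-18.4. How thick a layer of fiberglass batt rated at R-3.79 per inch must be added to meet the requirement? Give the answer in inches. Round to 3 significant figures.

ΔR = 18.4 − 5.4 = 13 ft²·°F·h/BTU
L = ΔR / (R/in) = 13/3.79 = 3.43 in

3.43 in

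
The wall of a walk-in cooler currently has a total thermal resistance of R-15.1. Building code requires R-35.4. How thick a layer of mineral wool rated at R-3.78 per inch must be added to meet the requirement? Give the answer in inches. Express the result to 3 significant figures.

5.37 in

ΔR = 35.4 − 15.1 = 20.3 ft²·°F·h/BTU
L = ΔR / (R/in) = 20.3/3.78 = 5.37 in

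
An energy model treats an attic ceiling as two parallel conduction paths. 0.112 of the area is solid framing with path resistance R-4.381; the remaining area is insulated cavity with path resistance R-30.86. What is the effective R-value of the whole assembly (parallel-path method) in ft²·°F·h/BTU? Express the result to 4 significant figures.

U_eff = 0.888/30.86 + 0.112/4.381 = 0.028775 + 0.025565 = 0.05434
R_eff = 1/U_eff = 18.403 ft²·°F·h/BTU

18.40 ft²·°F·h/BTU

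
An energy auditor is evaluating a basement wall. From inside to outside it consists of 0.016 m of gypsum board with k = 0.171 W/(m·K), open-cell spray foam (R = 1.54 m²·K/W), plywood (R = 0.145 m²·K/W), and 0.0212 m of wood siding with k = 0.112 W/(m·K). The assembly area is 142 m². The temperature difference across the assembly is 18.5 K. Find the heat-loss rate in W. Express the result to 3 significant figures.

1330 W

0.016/0.171 = 0.09357
0.0212/0.112 = 0.1893
R_total = 0.09357 + 1.54 + 0.145 + 0.1893 = 1.968 m²·K/W
Q = A·ΔT/R = 142 × 18.5 / 1.968 = 1335 W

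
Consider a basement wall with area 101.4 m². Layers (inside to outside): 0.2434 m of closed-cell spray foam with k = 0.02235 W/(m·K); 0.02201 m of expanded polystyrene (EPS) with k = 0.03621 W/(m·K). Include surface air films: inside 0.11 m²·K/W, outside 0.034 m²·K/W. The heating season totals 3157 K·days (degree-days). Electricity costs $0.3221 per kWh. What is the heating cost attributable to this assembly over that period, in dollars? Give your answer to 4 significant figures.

0.2434/0.02235 = 10.89
0.02201/0.03621 = 0.60784
R_total = 0.11 + 10.89 + 0.60784 + 0.034 = 11.642 m²·K/W
E = A × HDD × 24 / R / 1000 = 101.4 × 3157 × 24 / 11.642 / 1000 = 659.91 kWh
Cost = 659.91 × 0.3221 = $212.56

212.6 dollars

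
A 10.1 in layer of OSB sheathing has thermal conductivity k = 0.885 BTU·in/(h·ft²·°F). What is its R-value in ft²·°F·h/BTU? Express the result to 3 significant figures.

11.4 ft²·°F·h/BTU

R = L/k = 10.1/0.885 = 11.41 ft²·°F·h/BTU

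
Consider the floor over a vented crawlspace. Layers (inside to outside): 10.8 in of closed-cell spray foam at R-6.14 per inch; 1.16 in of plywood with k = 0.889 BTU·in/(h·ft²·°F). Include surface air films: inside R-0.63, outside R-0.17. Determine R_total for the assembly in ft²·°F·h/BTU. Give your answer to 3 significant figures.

68.4 ft²·°F·h/BTU

10.8 × 6.14 = 66.31
1.16/0.889 = 1.305
R_total = 0.63 + 66.31 + 1.305 + 0.17 = 68.42 ft²·°F·h/BTU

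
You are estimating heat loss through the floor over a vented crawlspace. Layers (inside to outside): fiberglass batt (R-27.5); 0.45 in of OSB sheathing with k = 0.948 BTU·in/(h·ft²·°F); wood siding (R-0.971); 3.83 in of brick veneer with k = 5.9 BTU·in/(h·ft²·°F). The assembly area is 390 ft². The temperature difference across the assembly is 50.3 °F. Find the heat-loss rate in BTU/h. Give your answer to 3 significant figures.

0.45/0.948 = 0.4747
3.83/5.9 = 0.6492
R_total = 27.5 + 0.4747 + 0.971 + 0.6492 = 29.59 ft²·°F·h/BTU
Q = A·ΔT/R = 390 × 50.3 / 29.59 = 662.9 BTU/h

663 BTU/h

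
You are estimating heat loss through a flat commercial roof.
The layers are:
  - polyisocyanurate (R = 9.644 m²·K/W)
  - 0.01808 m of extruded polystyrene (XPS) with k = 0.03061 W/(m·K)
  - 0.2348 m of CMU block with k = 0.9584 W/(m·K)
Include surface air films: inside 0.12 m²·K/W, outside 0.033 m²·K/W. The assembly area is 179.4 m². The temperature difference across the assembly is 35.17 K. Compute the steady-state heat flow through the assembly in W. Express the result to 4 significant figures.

593.4 W

0.01808/0.03061 = 0.59066
0.2348/0.9584 = 0.24499
R_total = 0.12 + 9.644 + 0.59066 + 0.24499 + 0.033 = 10.633 m²·K/W
Q = A·ΔT/R = 179.4 × 35.17 / 10.633 = 593.41 W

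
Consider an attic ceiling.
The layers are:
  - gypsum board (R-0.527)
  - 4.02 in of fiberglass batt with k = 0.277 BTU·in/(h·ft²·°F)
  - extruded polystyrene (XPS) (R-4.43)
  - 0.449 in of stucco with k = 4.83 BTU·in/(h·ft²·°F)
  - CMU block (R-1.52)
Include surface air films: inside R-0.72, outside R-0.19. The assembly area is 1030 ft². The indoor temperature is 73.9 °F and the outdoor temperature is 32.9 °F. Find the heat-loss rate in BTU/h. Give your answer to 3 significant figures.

4.02/0.277 = 14.51
0.449/4.83 = 0.09296
R_total = 0.72 + 0.527 + 14.51 + 4.43 + 0.09296 + 1.52 + 0.19 = 21.99 ft²·°F·h/BTU
Q = A·ΔT/R = 1030 × (73.9 − 32.9) / 21.99 = 1920 BTU/h

1920 BTU/h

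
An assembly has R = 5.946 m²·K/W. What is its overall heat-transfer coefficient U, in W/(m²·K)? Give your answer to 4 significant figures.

0.1682 W/(m²·K)

U = 1/R = 1/5.946 = 0.16818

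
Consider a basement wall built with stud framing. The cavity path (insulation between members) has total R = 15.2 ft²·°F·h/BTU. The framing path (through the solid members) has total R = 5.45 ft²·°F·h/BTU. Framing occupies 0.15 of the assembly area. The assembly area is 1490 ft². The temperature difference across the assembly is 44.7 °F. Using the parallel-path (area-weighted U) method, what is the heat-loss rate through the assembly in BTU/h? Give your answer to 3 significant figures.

U_eff = 0.85/15.2 + 0.15/5.45 = 0.05592 + 0.02752 = 0.08344
R_eff = 1/U_eff = 11.98 ft²·°F·h/BTU
Q = 1490 × 44.7 / 11.98 = 5558 BTU/h

5560 BTU/h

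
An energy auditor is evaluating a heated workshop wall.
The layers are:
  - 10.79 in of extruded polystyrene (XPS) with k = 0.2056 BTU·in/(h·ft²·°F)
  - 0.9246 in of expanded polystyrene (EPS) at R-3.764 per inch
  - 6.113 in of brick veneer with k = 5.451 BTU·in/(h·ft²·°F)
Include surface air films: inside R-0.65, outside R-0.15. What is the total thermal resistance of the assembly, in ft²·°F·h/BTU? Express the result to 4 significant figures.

57.88 ft²·°F·h/BTU

10.79/0.2056 = 52.481
0.9246 × 3.764 = 3.4802
6.113/5.451 = 1.1214
R_total = 0.65 + 52.481 + 3.4802 + 1.1214 + 0.15 = 57.882 ft²·°F·h/BTU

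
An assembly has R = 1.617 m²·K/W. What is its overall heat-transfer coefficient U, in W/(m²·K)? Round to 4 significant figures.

U = 1/R = 1/1.617 = 0.61843

0.6184 W/(m²·K)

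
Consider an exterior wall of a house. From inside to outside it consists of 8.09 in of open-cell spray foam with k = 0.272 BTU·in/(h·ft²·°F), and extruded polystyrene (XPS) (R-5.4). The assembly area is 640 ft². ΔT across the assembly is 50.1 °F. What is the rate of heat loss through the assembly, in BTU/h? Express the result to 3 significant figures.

912 BTU/h

8.09/0.272 = 29.74
R_total = 29.74 + 5.4 = 35.14 ft²·°F·h/BTU
Q = A·ΔT/R = 640 × 50.1 / 35.14 = 912.4 BTU/h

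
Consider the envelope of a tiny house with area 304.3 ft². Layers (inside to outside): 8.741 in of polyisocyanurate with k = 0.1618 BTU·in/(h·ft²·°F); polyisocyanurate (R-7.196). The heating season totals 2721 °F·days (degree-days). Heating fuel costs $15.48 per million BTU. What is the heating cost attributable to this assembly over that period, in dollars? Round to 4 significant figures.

8.741/0.1618 = 54.023
R_total = 54.023 + 7.196 = 61.219 ft²·°F·h/BTU
E = A × HDD × 24 / R = 304.3 × 2721 × 24 / 61.219 = 324600 BTU
Cost = 324600/10⁶ × 15.48 = $5.0248

5.025 dollars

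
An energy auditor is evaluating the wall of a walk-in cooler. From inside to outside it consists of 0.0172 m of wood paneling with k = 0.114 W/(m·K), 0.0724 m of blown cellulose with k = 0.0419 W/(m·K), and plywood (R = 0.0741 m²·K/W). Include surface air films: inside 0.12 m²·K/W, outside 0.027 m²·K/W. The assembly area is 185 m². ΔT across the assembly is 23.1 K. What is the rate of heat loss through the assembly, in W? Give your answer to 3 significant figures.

2040 W

0.0172/0.114 = 0.1509
0.0724/0.0419 = 1.728
R_total = 0.12 + 0.1509 + 1.728 + 0.0741 + 0.027 = 2.1 m²·K/W
Q = A·ΔT/R = 185 × 23.1 / 2.1 = 2035 W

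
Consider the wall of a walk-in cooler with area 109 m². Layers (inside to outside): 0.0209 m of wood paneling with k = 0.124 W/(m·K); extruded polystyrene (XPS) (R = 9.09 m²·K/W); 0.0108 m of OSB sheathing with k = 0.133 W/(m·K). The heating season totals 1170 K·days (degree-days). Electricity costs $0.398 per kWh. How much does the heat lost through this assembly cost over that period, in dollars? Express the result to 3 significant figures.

0.0209/0.124 = 0.1685
0.0108/0.133 = 0.0812
R_total = 0.1685 + 9.09 + 0.0812 = 9.34 m²·K/W
E = A × HDD × 24 / R / 1000 = 109 × 1170 × 24 / 9.34 / 1000 = 327.7 kWh
Cost = 327.7 × 0.398 = $130.4

130 dollars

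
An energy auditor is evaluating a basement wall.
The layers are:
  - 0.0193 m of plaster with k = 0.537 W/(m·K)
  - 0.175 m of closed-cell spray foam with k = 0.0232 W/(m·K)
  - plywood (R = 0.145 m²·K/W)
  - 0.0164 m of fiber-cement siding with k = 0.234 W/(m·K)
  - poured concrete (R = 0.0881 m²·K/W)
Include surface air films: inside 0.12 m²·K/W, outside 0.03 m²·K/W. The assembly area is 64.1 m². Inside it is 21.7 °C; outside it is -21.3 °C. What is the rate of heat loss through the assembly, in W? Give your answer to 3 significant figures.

343 W

0.0193/0.537 = 0.03594
0.175/0.0232 = 7.543
0.0164/0.234 = 0.07009
R_total = 0.12 + 0.03594 + 7.543 + 0.145 + 0.07009 + 0.0881 + 0.03 = 8.032 m²·K/W
Q = A·ΔT/R = 64.1 × (21.7 − (-21.3)) / 8.032 = 343.2 W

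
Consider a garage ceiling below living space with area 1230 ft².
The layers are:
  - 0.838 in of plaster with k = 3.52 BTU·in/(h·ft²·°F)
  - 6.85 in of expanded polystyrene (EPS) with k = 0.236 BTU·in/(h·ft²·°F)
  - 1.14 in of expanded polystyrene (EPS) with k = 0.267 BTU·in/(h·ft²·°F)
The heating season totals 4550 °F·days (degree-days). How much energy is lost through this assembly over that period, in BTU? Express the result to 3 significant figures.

0.838/3.52 = 0.2381
6.85/0.236 = 29.03
1.14/0.267 = 4.27
R_total = 0.2381 + 29.03 + 4.27 = 33.53 ft²·°F·h/BTU
E = A × HDD × 24 / R = 1230 × 4550 × 24 / 33.53 = 4005000 BTU

4010000 BTU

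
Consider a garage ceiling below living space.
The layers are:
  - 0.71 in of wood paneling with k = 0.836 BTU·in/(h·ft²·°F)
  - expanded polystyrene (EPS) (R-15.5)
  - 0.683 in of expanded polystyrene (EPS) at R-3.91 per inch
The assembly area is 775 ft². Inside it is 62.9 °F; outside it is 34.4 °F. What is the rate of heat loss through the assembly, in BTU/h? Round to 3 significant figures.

1160 BTU/h

0.71/0.836 = 0.8493
0.683 × 3.91 = 2.671
R_total = 0.8493 + 15.5 + 2.671 = 19.02 ft²·°F·h/BTU
Q = A·ΔT/R = 775 × (62.9 − 34.4) / 19.02 = 1161 BTU/h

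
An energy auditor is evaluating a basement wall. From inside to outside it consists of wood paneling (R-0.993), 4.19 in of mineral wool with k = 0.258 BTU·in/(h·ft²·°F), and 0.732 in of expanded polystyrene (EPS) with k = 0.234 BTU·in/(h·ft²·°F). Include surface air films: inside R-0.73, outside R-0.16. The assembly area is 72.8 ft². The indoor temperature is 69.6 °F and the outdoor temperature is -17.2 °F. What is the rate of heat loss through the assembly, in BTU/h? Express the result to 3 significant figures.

297 BTU/h

4.19/0.258 = 16.24
0.732/0.234 = 3.128
R_total = 0.73 + 0.993 + 16.24 + 3.128 + 0.16 = 21.25 ft²·°F·h/BTU
Q = A·ΔT/R = 72.8 × (69.6 − (-17.2)) / 21.25 = 297.3 BTU/h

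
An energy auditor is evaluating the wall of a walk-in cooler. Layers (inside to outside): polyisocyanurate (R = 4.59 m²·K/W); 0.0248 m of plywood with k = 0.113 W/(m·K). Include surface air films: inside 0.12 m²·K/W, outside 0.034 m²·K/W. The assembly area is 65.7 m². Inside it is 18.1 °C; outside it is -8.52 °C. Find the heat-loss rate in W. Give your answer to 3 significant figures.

0.0248/0.113 = 0.2195
R_total = 0.12 + 4.59 + 0.2195 + 0.034 = 4.963 m²·K/W
Q = A·ΔT/R = 65.7 × (18.1 − (-8.52)) / 4.963 = 352.4 W

352 W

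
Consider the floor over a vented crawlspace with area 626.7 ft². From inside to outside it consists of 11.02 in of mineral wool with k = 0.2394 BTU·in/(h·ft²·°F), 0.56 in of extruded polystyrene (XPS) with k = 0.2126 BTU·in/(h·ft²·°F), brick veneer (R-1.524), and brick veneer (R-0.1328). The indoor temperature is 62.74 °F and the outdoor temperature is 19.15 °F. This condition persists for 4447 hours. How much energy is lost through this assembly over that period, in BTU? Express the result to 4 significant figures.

2414000 BTU

11.02/0.2394 = 46.032
0.56/0.2126 = 2.6341
R_total = 46.032 + 2.6341 + 1.524 + 0.1328 = 50.323 ft²·°F·h/BTU
Q = 626.7 × (62.74 − 19.15) / 50.323 = 542.85 BTU/h
E = 542.85 × 4447 = 2414100 BTU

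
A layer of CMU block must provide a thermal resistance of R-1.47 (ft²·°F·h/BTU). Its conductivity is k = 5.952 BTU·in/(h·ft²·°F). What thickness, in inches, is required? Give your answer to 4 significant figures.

8.749 in

L = R × k = 1.47 × 5.952 = 8.7494 in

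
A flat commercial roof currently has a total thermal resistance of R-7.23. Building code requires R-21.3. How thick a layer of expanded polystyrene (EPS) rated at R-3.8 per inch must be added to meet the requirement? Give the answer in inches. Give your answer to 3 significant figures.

ΔR = 21.3 − 7.23 = 14.07 ft²·°F·h/BTU
L = ΔR / (R/in) = 14.07/3.8 = 3.703 in

3.70 in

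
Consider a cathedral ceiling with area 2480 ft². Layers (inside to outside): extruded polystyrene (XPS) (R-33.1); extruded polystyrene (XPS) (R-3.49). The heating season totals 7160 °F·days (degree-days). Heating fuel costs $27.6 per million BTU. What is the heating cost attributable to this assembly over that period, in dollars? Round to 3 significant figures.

R_total = 33.1 + 3.49 = 36.59 ft²·°F·h/BTU
E = A × HDD × 24 / R = 2480 × 7160 × 24 / 36.59 = 11650000 BTU
Cost = 11650000/10⁶ × 27.6 = $321.5

321 dollars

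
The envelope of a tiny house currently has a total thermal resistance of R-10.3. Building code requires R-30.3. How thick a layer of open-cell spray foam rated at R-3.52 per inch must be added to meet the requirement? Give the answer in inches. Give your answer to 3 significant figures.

5.68 in

ΔR = 30.3 − 10.3 = 20 ft²·°F·h/BTU
L = ΔR / (R/in) = 20/3.52 = 5.682 in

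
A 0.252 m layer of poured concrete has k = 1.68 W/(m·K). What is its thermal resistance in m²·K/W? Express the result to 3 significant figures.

R = L/k = 0.252/1.68 = 0.15 m²·K/W

0.150 m²·K/W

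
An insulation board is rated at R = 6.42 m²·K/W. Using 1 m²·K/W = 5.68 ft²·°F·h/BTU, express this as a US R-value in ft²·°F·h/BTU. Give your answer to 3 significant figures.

36.5 ft²·°F·h/BTU

R_US = 6.42 × 5.68 = 36.47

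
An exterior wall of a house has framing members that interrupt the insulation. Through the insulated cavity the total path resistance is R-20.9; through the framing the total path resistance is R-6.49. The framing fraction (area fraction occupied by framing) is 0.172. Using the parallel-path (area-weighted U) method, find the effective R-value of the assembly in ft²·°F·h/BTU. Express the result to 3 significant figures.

15.1 ft²·°F·h/BTU

U_eff = 0.828/20.9 + 0.172/6.49 = 0.03962 + 0.0265 = 0.06612
R_eff = 1/U_eff = 15.12 ft²·°F·h/BTU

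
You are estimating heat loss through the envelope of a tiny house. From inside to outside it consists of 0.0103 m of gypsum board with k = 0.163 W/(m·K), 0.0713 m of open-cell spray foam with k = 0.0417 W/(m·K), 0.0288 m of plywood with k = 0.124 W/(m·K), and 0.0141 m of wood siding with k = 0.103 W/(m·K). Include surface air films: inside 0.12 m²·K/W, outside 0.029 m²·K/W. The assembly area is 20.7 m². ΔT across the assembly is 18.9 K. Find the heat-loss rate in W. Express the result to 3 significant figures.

0.0103/0.163 = 0.06319
0.0713/0.0417 = 1.71
0.0288/0.124 = 0.2323
0.0141/0.103 = 0.1369
R_total = 0.12 + 0.06319 + 1.71 + 0.2323 + 0.1369 + 0.029 = 2.291 m²·K/W
Q = A·ΔT/R = 20.7 × 18.9 / 2.291 = 170.8 W

171 W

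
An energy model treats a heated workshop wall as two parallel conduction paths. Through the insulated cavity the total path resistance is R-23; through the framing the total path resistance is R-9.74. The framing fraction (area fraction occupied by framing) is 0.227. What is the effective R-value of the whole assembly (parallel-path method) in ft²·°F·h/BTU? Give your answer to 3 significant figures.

17.6 ft²·°F·h/BTU

U_eff = 0.773/23 + 0.227/9.74 = 0.03361 + 0.02331 = 0.05691
R_eff = 1/U_eff = 17.57 ft²·°F·h/BTU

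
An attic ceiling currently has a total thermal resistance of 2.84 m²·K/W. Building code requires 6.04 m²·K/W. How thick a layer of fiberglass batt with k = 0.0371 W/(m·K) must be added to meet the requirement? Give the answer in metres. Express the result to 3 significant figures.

0.119 m

ΔR = 6.04 − 2.84 = 3.2 m²·K/W
L = ΔR × k = 3.2 × 0.0371 = 0.1187 m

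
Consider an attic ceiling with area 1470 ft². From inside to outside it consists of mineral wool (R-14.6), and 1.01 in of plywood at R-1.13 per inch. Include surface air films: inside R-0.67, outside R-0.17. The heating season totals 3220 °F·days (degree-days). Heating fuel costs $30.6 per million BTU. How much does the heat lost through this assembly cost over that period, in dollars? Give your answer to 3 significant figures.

210 dollars

1.01 × 1.13 = 1.141
R_total = 0.67 + 14.6 + 1.141 + 0.17 = 16.58 ft²·°F·h/BTU
E = A × HDD × 24 / R = 1470 × 3220 × 24 / 16.58 = 6851000 BTU
Cost = 6851000/10⁶ × 30.6 = $209.6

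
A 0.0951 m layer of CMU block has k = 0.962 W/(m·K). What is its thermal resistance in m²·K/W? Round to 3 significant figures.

R = L/k = 0.0951/0.962 = 0.09886 m²·K/W

0.0989 m²·K/W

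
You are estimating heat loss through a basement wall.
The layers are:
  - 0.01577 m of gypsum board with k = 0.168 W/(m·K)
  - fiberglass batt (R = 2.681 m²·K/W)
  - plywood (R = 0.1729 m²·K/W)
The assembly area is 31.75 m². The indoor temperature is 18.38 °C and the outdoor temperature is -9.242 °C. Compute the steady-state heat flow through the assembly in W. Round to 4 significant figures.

297.5 W

0.01577/0.168 = 0.093869
R_total = 0.093869 + 2.681 + 0.1729 = 2.9478 m²·K/W
Q = A·ΔT/R = 31.75 × (18.38 − (-9.242)) / 2.9478 = 297.51 W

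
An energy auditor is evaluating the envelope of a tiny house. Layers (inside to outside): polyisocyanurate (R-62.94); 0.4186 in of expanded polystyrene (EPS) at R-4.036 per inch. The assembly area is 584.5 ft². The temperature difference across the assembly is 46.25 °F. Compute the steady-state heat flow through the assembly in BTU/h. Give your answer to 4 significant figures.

418.3 BTU/h

0.4186 × 4.036 = 1.6895
R_total = 62.94 + 1.6895 = 64.629 ft²·°F·h/BTU
Q = A·ΔT/R = 584.5 × 46.25 / 64.629 = 418.28 BTU/h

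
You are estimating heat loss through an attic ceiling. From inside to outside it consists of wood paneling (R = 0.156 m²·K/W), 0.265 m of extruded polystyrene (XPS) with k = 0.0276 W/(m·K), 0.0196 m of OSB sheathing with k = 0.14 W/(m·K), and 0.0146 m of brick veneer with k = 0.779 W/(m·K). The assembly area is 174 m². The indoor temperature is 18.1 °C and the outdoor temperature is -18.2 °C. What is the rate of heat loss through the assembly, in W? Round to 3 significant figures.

0.265/0.0276 = 9.601
0.0196/0.14 = 0.14
0.0146/0.779 = 0.01874
R_total = 0.156 + 9.601 + 0.14 + 0.01874 = 9.916 m²·K/W
Q = A·ΔT/R = 174 × (18.1 − (-18.2)) / 9.916 = 637 W

637 W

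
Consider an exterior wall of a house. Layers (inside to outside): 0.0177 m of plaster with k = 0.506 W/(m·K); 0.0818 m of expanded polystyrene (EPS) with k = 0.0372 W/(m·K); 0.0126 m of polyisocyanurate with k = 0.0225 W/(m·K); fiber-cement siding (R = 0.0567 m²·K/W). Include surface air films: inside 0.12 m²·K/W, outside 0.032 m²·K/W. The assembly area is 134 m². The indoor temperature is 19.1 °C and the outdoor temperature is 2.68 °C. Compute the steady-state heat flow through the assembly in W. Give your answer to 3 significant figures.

0.0177/0.506 = 0.03498
0.0818/0.0372 = 2.199
0.0126/0.0225 = 0.56
R_total = 0.12 + 0.03498 + 2.199 + 0.56 + 0.0567 + 0.032 = 3.003 m²·K/W
Q = A·ΔT/R = 134 × (19.1 − 2.68) / 3.003 = 732.8 W

733 W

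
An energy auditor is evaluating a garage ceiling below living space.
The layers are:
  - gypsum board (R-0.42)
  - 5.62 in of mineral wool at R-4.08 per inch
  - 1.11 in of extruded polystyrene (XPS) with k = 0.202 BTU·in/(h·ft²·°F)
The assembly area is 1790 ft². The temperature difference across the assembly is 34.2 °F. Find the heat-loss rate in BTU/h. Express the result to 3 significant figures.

2120 BTU/h

5.62 × 4.08 = 22.93
1.11/0.202 = 5.495
R_total = 0.42 + 22.93 + 5.495 = 28.84 ft²·°F·h/BTU
Q = A·ΔT/R = 1790 × 34.2 / 28.84 = 2122 BTU/h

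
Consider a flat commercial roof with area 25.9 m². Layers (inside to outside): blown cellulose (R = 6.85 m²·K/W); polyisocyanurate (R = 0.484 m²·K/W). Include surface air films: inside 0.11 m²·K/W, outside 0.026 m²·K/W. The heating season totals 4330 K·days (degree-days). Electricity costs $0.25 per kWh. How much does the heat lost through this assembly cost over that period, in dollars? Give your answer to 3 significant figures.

R_total = 0.11 + 6.85 + 0.484 + 0.026 = 7.47 m²·K/W
E = A × HDD × 24 / R / 1000 = 25.9 × 4330 × 24 / 7.47 / 1000 = 360.3 kWh
Cost = 360.3 × 0.25 = $90.08

90.1 dollars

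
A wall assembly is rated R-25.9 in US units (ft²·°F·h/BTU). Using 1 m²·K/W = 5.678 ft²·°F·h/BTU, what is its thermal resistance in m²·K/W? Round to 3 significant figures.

R_SI = 25.9/5.678 = 4.561

4.56 m²·K/W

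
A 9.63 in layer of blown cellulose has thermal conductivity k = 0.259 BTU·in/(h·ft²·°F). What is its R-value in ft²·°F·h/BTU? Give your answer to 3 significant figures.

37.2 ft²·°F·h/BTU

R = L/k = 9.63/0.259 = 37.18 ft²·°F·h/BTU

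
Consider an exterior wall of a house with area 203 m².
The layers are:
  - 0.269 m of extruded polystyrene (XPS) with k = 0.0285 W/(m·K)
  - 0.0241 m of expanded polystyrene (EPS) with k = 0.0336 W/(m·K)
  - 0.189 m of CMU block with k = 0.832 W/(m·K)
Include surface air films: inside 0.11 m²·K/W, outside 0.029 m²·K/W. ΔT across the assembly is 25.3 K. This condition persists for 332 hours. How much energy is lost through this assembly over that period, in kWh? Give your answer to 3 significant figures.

162 kWh

0.269/0.0285 = 9.439
0.0241/0.0336 = 0.7173
0.189/0.832 = 0.2272
R_total = 0.11 + 9.439 + 0.7173 + 0.2272 + 0.029 = 10.52 m²·K/W
Q = 203 × 25.3 / 10.52 = 488.1 W
E = 488.1 W × 332 h / 1000 = 162.1 kWh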